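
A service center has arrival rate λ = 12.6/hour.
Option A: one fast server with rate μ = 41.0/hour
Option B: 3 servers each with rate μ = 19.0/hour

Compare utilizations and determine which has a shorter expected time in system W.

Option A: single server μ = 41.0 (M/M/1)
  ρ_A = 12.6/41.0 = 0.3073
  W_A = 1/(μ-λ) = 1/(41.0-12.6) = 1/28.40 = 0.03521

Option B: 3 servers μ = 19.0 (M/M/3)
  ρ_B = λ/(cμ) = 12.6/(3×19.0) = 0.2211
  Offered load a = λ/μ = cρ = 12.6/19.0 = 0.6632
  P₀ = [ Σₙ₌₀^2 aⁿ/n! + a^3/(3!(1-ρ)) ]⁻¹
  Σ = a^0/0! + a^1/1! + a^2/2! = 1.0000 + 0.66316 + 0.21989 = 1.8830
  a^3/(3!(1-ρ)) = 0.2916/(6 × 0.7789) = 0.06240
  P₀ = 1/(1.8830 + 0.06240) = 0.5140
  Lq = P₀·a^3·ρ / (3!(1-ρ)²) = 0.5140 × 0.2916 × 0.2211 / (6 × 0.6068) = 0.009102
  Wq_B = Lq/λ = 0.009102/12.6 = 0.0007224
  W_B = Wq_B + 1/μ = 0.0007224 + 0.05263 = 0.05335

Since W_A = 0.03521 < W_B = 0.05335, Option A (single fast server) has the shorter time in system.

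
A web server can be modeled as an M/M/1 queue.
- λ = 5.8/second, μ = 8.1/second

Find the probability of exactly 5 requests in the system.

ρ = λ/μ = 5.8/8.1 = 0.71605
P(n) = (1-ρ)ρⁿ
P(5) = (1-0.71605) × 0.71605^5
P(5) = 0.2840 × 0.1882
P(5) = 0.05345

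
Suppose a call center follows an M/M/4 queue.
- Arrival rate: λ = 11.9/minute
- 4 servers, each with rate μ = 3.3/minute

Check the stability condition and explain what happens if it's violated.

Stability requires ρ = λ/(cμ) < 1
ρ = 11.9/(4 × 3.3) = 11.9/13.20 = 0.9015
Since 0.9015 < 1, the system is STABLE.
The servers are busy 90.15% of the time.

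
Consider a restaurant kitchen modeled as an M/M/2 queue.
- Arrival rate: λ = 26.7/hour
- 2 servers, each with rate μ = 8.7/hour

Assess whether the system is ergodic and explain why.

Stability requires ρ = λ/(cμ) < 1
ρ = 26.7/(2 × 8.7) = 26.7/17.40 = 1.5345
Since 1.5345 ≥ 1, the system is UNSTABLE.
Need c > λ/μ = 26.7/8.7 = 3.07.
Minimum servers needed: c = 4.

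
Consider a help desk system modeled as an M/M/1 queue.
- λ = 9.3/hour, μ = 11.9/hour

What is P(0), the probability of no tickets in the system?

ρ = λ/μ = 9.3/11.9 = 0.7815
P(0) = 1 - ρ = 1 - 0.7815 = 0.2185
The server is idle 21.85% of the time.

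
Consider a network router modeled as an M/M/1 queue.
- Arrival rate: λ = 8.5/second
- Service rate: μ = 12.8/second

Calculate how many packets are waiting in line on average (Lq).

ρ = λ/μ = 8.5/12.8 = 0.6641
For M/M/1: Lq = λ²/(μ(μ-λ))
Lq = 72.25/(12.8 × 4.30)
Lq = 1.3127 packets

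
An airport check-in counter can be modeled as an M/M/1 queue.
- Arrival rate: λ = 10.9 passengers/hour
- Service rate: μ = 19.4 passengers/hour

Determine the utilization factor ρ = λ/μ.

Server utilization: ρ = λ/μ
ρ = 10.9/19.4 = 0.5619
The server is busy 56.19% of the time.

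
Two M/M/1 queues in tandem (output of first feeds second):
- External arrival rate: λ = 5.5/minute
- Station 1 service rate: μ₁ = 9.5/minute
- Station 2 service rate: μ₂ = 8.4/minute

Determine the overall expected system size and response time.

By Jackson's theorem, each station behaves as independent M/M/1.
Station 1: ρ₁ = 5.5/9.5 = 0.5789, L₁ = ρ₁/(1-ρ₁) = λ/(μ₁-λ) = 5.5/4.00 = 1.3750
Station 2: ρ₂ = 5.5/8.4 = 0.6548, L₂ = ρ₂/(1-ρ₂) = λ/(μ₂-λ) = 5.5/2.90 = 1.8966
Total: L = L₁ + L₂ = 1.3750 + 1.8966 = 3.2716
W = L/λ = 3.2716/5.5 = 0.5948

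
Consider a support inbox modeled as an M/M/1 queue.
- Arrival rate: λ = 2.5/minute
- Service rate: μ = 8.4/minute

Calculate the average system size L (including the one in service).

ρ = λ/μ = 2.5/8.4 = 0.2976
For M/M/1: L = λ/(μ-λ)
L = 2.5/(8.4-2.5) = 2.5/5.90
L = 0.4237 emails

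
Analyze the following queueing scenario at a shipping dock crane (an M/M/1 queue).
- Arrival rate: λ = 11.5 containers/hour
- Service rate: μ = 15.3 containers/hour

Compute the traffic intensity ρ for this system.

Server utilization: ρ = λ/μ
ρ = 11.5/15.3 = 0.7516
The server is busy 75.16% of the time.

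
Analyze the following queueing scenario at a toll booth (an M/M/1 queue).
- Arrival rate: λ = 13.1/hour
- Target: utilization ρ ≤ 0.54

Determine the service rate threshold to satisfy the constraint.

ρ = λ/μ, so μ = λ/ρ
μ ≥ 13.1/0.54 = 24.2593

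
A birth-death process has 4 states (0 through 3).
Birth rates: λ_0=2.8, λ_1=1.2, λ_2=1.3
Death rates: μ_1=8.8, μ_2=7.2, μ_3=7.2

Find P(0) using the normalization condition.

Ratios P(n)/P(0) = (λ₀···λₙ₋₁)/(μ₁···μₙ):
P(1)/P(0) = (2.8)/(8.8) = 0.3182
P(2)/P(0) = (2.8×1.2)/(8.8×7.2) = 0.05303
P(3)/P(0) = (2.8×1.2×1.3)/(8.8×7.2×7.2) = 0.009575

Normalization: ∑ P(n) = 1
P(0) × (1.0000 + 0.3182 + 0.05303 + 0.009575) = 1
P(0) × 1.3808 = 1
P(0) = 1/1.3808 = 0.7242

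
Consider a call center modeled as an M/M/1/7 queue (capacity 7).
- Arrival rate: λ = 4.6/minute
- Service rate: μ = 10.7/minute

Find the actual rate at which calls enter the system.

ρ = λ/μ = 4.6/10.7 = 0.42991
P₀ = (1-ρ)/(1-ρ^(K+1)) = (1-0.42991)/(1-0.42991^8) = 0.5701/0.9988 = 0.5708
P_K = P₀×ρ^K = 0.5708 × 0.42991^7 = 0.5708 × 0.002714 = 0.001549
λ_eff = λ(1-P_K) = 4.6 × (1 - 0.001549) = 4.6 × 0.99845 = 4.5929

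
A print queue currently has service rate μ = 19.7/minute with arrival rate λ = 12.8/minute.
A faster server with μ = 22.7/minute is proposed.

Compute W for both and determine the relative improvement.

System 1: ρ₁ = 12.8/19.7 = 0.6497, W₁ = 1/(19.7-12.8) = 0.1449
System 2: ρ₂ = 12.8/22.7 = 0.5639, W₂ = 1/(22.7-12.8) = 0.1010
Improvement: (W₁-W₂)/W₁ = (0.1449-0.1010)/0.1449 = 30.30%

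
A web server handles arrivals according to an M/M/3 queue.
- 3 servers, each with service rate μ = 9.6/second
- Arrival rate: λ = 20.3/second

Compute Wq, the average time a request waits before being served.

Traffic intensity: ρ = λ/(cμ) = 20.3/(3×9.6) = 0.7049
Since ρ = 0.7049 < 1, system is stable.
Offered load a = λ/μ = cρ = 20.3/9.6 = 2.1146
P₀ = [ Σₙ₌₀^2 aⁿ/n! + a^3/(3!(1-ρ)) ]⁻¹
Σ = a^0/0! + a^1/1! + a^2/2! = 1.0000 + 2.1146 + 2.2357 = 5.3503
a^3/(3!(1-ρ)) = 9.45528/(6 × 0.295139) = 5.3395
P₀ = 1/(5.3503 + 5.3395) = 0.09355
Lq = P₀·a^3·ρ / (3!(1-ρ)²) = 0.093547 × 9.4553 × 0.70486 / (6 × 0.087107) = 1.1929
Wq = Lq/λ = 1.1929/20.3 = 0.05876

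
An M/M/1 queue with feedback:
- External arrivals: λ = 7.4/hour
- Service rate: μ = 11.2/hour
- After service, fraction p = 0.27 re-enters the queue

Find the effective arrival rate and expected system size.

Effective arrival rate: λ_eff = λ/(1-p) = 7.4/(1-0.27) = 7.4/0.73 = 10.13699
ρ = λ_eff/μ = 10.13699/11.2 = 0.905088
L = ρ/(1-ρ) = 0.905088/(1-0.905088) = 9.5361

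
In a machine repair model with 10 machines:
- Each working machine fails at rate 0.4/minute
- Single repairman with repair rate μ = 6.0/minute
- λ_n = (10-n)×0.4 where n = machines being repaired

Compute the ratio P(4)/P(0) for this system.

P(4)/P(0) = ∏_{i=0}^{4-1} λ_i/μ_{i+1}
= (10-0)×0.4/6.0 × (10-1)×0.4/6.0 × (10-2)×0.4/6.0 × (10-3)×0.4/6.0
= 0.09956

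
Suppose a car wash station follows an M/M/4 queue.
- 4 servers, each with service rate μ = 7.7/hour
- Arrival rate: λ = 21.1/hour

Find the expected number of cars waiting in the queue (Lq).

Traffic intensity: ρ = λ/(cμ) = 21.1/(4×7.7) = 0.6851
Since ρ = 0.6851 < 1, system is stable.
Offered load a = λ/μ = cρ = 21.1/7.7 = 2.7403
P₀ = [ Σₙ₌₀^3 aⁿ/n! + a^4/(4!(1-ρ)) ]⁻¹
Σ = a^0/0! + a^1/1! + a^2/2! + a^3/3! = 1.0000 + 2.7403 + 3.7545 + 3.4294 = 10.9242
a^4/(4!(1-ρ)) = 56.3854/(24 × 0.314935) = 7.4599
P₀ = 1/(10.9242 + 7.4599) = 0.05439
Lq = P₀·a^4·ρ / (4!(1-ρ)²) = 0.05439 × 56.3854 × 0.6851 / (24 × 0.09918) = 0.8827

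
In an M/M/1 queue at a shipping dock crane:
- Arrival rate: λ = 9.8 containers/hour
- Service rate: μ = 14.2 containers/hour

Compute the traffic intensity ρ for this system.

Server utilization: ρ = λ/μ
ρ = 9.8/14.2 = 0.6901
The server is busy 69.01% of the time.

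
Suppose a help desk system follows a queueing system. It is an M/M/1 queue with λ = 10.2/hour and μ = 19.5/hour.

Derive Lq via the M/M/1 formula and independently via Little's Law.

Method 1 (direct): Lq = λ²/(μ(μ-λ)) = 104.04/(19.5 × 9.30) = 0.5737

Method 2 (Little's Law):
W = 1/(μ-λ) = 1/9.30 = 0.107527
Wq = W - 1/μ = 0.107527 - 0.0512821 = 0.056245
Lq = λWq = 10.2 × 0.056245 = 0.5737 ✔ (matches Method 1)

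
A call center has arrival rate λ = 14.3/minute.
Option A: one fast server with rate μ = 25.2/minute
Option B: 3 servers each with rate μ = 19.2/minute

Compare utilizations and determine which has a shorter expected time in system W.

Option A: single server μ = 25.2 (M/M/1)
  ρ_A = 14.3/25.2 = 0.5675
  W_A = 1/(μ-λ) = 1/(25.2-14.3) = 1/10.90 = 0.09174

Option B: 3 servers μ = 19.2 (M/M/3)
  ρ_B = λ/(cμ) = 14.3/(3×19.2) = 0.2483
  Offered load a = λ/μ = cρ = 14.3/19.2 = 0.7448
  P₀ = [ Σₙ₌₀^2 aⁿ/n! + a^3/(3!(1-ρ)) ]⁻¹
  Σ = a^0/0! + a^1/1! + a^2/2! = 1.0000 + 0.74479 + 0.27736 = 2.0221
  a^3/(3!(1-ρ)) = 0.41315/(6 × 0.75174) = 0.09160
  P₀ = 1/(2.0221 + 0.09160) = 0.4731
  Lq = P₀·a^3·ρ / (3!(1-ρ)²) = 0.4731 × 0.4131 × 0.2483 / (6 × 0.5651) = 0.01431
  Wq_B = Lq/λ = 0.01431/14.3 = 0.001001
  W_B = Wq_B + 1/μ = 0.001001 + 0.05208 = 0.05308

Since W_B = 0.05308 < W_A = 0.09174, Option B (multiple servers) has the shorter time in system.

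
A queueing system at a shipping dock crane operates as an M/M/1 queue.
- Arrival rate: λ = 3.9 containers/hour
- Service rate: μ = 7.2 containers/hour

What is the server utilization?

Server utilization: ρ = λ/μ
ρ = 3.9/7.2 = 0.5417
The server is busy 54.17% of the time.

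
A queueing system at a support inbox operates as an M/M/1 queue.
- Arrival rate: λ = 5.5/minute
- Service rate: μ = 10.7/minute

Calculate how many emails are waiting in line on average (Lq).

ρ = λ/μ = 5.5/10.7 = 0.5140
For M/M/1: Lq = λ²/(μ(μ-λ))
Lq = 30.25/(10.7 × 5.20)
Lq = 0.5437 emails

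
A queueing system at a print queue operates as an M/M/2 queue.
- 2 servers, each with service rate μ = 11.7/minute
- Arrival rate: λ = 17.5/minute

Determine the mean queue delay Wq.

Traffic intensity: ρ = λ/(cμ) = 17.5/(2×11.7) = 0.7479
Since ρ = 0.7479 < 1, system is stable.
Offered load a = λ/μ = cρ = 17.5/11.7 = 1.4957
P₀ = [ Σₙ₌₀^1 aⁿ/n! + a^2/(2!(1-ρ)) ]⁻¹
Σ = a^0/0! + a^1/1! = 1.0000 + 1.4957 = 2.4957
a^2/(2!(1-ρ)) = 2.23720/(2 × 0.252137) = 4.4365
P₀ = 1/(2.4957 + 4.4365) = 0.1443
Lq = P₀·a^2·ρ / (2!(1-ρ)²) = 0.14425 × 2.2372 × 0.74786 / (2 × 0.063573) = 1.8982
Wq = Lq/λ = 1.8982/17.5 = 0.1085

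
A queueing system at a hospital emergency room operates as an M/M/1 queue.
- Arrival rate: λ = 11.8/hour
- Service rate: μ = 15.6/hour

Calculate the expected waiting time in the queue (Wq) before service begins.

First, compute utilization: ρ = λ/μ = 11.8/15.6 = 0.7564
For M/M/1: Wq = λ/(μ(μ-λ))
Wq = 11.8/(15.6 × (15.6-11.8))
Wq = 11.8/(15.6 × 3.80)
Wq = 0.1991 hours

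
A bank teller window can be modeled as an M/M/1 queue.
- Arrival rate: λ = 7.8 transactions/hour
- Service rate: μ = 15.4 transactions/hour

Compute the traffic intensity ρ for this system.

Server utilization: ρ = λ/μ
ρ = 7.8/15.4 = 0.5065
The server is busy 50.65% of the time.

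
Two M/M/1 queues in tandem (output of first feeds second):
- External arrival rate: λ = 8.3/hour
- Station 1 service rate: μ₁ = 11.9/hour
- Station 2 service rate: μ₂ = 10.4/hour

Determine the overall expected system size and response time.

By Jackson's theorem, each station behaves as independent M/M/1.
Station 1: ρ₁ = 8.3/11.9 = 0.6975, L₁ = ρ₁/(1-ρ₁) = λ/(μ₁-λ) = 8.3/3.60 = 2.30556
Station 2: ρ₂ = 8.3/10.4 = 0.7981, L₂ = ρ₂/(1-ρ₂) = λ/(μ₂-λ) = 8.3/2.10 = 3.95238
Total: L = L₁ + L₂ = 2.30556 + 3.95238 = 6.2579
W = L/λ = 6.2579/8.3 = 0.7540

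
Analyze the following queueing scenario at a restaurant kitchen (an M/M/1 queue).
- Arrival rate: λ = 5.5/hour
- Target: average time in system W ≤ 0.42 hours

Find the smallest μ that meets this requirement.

For M/M/1: W = 1/(μ-λ)
Need W ≤ 0.42, so 1/(μ-λ) ≤ 0.42
μ - λ ≥ 1/0.42 = 2.3810
μ ≥ 5.5 + 2.3810 = 7.8810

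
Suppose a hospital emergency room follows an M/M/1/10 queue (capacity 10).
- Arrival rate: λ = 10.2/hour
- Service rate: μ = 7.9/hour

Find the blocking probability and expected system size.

ρ = λ/μ = 10.2/7.9 = 1.29114
P₀ = (1-ρ)/(1-ρ^(K+1)) = (1-1.29114)/(1-1.29114^11) = -0.29114/-15.6229 = 0.01864
P_K = P₀×ρ^K = 0.018635 × 1.29114^10 = 0.018635 × 12.8746 = 0.2399
Blocking probability P_10 = 0.2399 (23.99%)
L = ρ[1 - (K+1)ρ^K + Kρ^(K+1)] / [(1-ρ)(1-ρ^(K+1))]
L = 1.29114 × (1 - 11×12.8746 + 10×16.6229) / ((1 - 1.29114) × (1 - 16.6229)) = 7.2693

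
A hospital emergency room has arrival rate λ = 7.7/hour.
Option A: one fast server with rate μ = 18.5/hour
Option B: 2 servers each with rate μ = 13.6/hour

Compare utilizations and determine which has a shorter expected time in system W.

Option A: single server μ = 18.5 (M/M/1)
  ρ_A = 7.7/18.5 = 0.4162
  W_A = 1/(μ-λ) = 1/(18.5-7.7) = 1/10.80 = 0.09259

Option B: 2 servers μ = 13.6 (M/M/2)
  ρ_B = λ/(cμ) = 7.7/(2×13.6) = 0.2831
  Offered load a = λ/μ = cρ = 7.7/13.6 = 0.5662
  P₀ = [ Σₙ₌₀^1 aⁿ/n! + a^2/(2!(1-ρ)) ]⁻¹
  Σ = a^0/0! + a^1/1! = 1.0000 + 0.5662 = 1.5662
  a^2/(2!(1-ρ)) = 0.3206/(2 × 0.7169) = 0.2236
  P₀ = 1/(1.5662 + 0.2236) = 0.5587
  Lq = P₀·a^2·ρ / (2!(1-ρ)²) = 0.5587 × 0.3206 × 0.2831 / (2 × 0.5140) = 0.04933
  Wq_B = Lq/λ = 0.04933/7.7 = 0.006406
  W_B = Wq_B + 1/μ = 0.006406 + 0.07353 = 0.07994

Since W_B = 0.07994 < W_A = 0.09259, Option B (multiple servers) has the shorter time in system.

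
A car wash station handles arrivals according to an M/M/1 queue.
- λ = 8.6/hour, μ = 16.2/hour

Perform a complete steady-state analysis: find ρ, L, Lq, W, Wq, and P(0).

Step 1: ρ = λ/μ = 8.6/16.2 = 0.5309
Step 2: L = λ/(μ-λ) = 8.6/7.60 = 1.1316
Step 3: Lq = λ²/(μ(μ-λ)) = 73.96/(16.2×7.60) = 0.6007
Step 4: W = 1/(μ-λ) = 1/7.60 = 0.13158
Step 5: Wq = λ/(μ(μ-λ)) = 8.6/(16.2×7.60) = 0.06985
Step 6: P(0) = 1-ρ = 0.4691
Verify: L = λW = 8.6×0.13158 = 1.1316 ✔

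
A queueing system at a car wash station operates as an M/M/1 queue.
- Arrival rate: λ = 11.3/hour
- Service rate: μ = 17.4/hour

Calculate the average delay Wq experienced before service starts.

First, compute utilization: ρ = λ/μ = 11.3/17.4 = 0.6494
For M/M/1: Wq = λ/(μ(μ-λ))
Wq = 11.3/(17.4 × (17.4-11.3))
Wq = 11.3/(17.4 × 6.10)
Wq = 0.1065 hours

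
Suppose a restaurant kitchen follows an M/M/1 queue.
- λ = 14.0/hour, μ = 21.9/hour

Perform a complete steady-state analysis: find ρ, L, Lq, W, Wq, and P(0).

Step 1: ρ = λ/μ = 14.0/21.9 = 0.6393
Step 2: L = λ/(μ-λ) = 14.0/7.90 = 1.7722
Step 3: Lq = λ²/(μ(μ-λ)) = 196.00/(21.9×7.90) = 1.1329
Step 4: W = 1/(μ-λ) = 1/7.90 = 0.1265823
Step 5: Wq = λ/(μ(μ-λ)) = 14.0/(21.9×7.90) = 0.08092
Step 6: P(0) = 1-ρ = 0.3607
Verify: L = λW = 14.0×0.1265823 = 1.7722 ✔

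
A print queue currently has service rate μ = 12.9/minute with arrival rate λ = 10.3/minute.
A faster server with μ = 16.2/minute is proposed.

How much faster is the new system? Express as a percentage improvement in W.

System 1: ρ₁ = 10.3/12.9 = 0.7984, W₁ = 1/(12.9-10.3) = 0.3846
System 2: ρ₂ = 10.3/16.2 = 0.6358, W₂ = 1/(16.2-10.3) = 0.1695
Improvement: (W₁-W₂)/W₁ = (0.3846-0.1695)/0.3846 = 55.93%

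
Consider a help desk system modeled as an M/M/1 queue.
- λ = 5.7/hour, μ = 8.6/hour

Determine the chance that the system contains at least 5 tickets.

ρ = λ/μ = 5.7/8.6 = 0.6628
P(N ≥ n) = ρⁿ
P(N ≥ 5) = 0.6628^5
P(N ≥ 5) = 0.1279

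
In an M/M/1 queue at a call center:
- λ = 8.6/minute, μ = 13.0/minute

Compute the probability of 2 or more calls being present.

ρ = λ/μ = 8.6/13.0 = 0.6615
P(N ≥ n) = ρⁿ
P(N ≥ 2) = 0.6615^2
P(N ≥ 2) = 0.4376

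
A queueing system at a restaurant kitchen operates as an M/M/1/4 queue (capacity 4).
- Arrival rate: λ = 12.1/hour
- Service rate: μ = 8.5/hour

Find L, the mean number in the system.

ρ = λ/μ = 12.1/8.5 = 1.42353
P₀ = (1-ρ)/(1-ρ^(K+1)) = (1-1.42353)/(1-1.42353^5) = -0.4235/-4.8457 = 0.08740
P_K = P₀×ρ^K = 0.08740 × 1.42353^4 = 0.08740 × 4.1064 = 0.3589
L = ρ[1 - (K+1)ρ^K + Kρ^(K+1)] / [(1-ρ)(1-ρ^(K+1))]
L = 1.42353 × (1 - 5×4.10645 + 4×5.84565) / ((1 - 1.42353) × (1 - 5.84565)) = 2.6707 orders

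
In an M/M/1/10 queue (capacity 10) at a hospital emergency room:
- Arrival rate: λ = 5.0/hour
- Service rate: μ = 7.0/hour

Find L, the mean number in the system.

ρ = λ/μ = 5.0/7.0 = 0.71429
P₀ = (1-ρ)/(1-ρ^(K+1)) = (1-0.71429)/(1-0.71429^11) = 0.2857/0.9753 = 0.2929
P_K = P₀×ρ^K = 0.2929 × 0.71429^10 = 0.2929 × 0.03457 = 0.01013
L = ρ[1 - (K+1)ρ^K + Kρ^(K+1)] / [(1-ρ)(1-ρ^(K+1))]
L = 0.71429 × (1 - 11×0.034574 + 10×0.024696) / ((1 - 0.71429) × (1 - 0.024696)) = 2.2215 patients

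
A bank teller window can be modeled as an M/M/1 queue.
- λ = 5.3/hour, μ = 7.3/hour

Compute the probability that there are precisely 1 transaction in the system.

ρ = λ/μ = 5.3/7.3 = 0.7260
P(n) = (1-ρ)ρⁿ
P(1) = (1-0.7260) × 0.7260^1
P(1) = 0.2740 × 0.7260
P(1) = 0.1989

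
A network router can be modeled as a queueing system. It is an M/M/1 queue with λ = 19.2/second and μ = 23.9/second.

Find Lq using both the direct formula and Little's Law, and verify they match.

Method 1 (direct): Lq = λ²/(μ(μ-λ)) = 368.64/(23.9 × 4.70) = 3.2818

Method 2 (Little's Law):
W = 1/(μ-λ) = 1/4.70 = 0.212766
Wq = W - 1/μ = 0.212766 - 0.0418410 = 0.170925
Lq = λWq = 19.2 × 0.170925 = 3.2818 ✔ (matches Method 1)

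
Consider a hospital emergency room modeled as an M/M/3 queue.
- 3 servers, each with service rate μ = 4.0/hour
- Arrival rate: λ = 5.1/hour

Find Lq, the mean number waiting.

Traffic intensity: ρ = λ/(cμ) = 5.1/(3×4.0) = 0.4250
Since ρ = 0.4250 < 1, system is stable.
Offered load a = λ/μ = cρ = 5.1/4.0 = 1.2750
P₀ = [ Σₙ₌₀^2 aⁿ/n! + a^3/(3!(1-ρ)) ]⁻¹
Σ = a^0/0! + a^1/1! + a^2/2! = 1.0000 + 1.2750 + 0.8128 = 3.0878
a^3/(3!(1-ρ)) = 2.0727/(6 × 0.5750) = 0.6008
P₀ = 1/(3.0878 + 0.6008) = 0.2711
Lq = P₀·a^3·ρ / (3!(1-ρ)²) = 0.2711 × 2.0727 × 0.4250 / (6 × 0.3306) = 0.1204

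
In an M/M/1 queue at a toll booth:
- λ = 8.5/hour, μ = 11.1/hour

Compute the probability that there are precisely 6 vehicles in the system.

ρ = λ/μ = 8.5/11.1 = 0.76577
P(n) = (1-ρ)ρⁿ
P(6) = (1-0.76577) × 0.76577^6
P(6) = 0.23423 × 0.20165
P(6) = 0.04723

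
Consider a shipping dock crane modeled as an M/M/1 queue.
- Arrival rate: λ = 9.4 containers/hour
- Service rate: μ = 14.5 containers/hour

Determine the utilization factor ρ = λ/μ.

Server utilization: ρ = λ/μ
ρ = 9.4/14.5 = 0.6483
The server is busy 64.83% of the time.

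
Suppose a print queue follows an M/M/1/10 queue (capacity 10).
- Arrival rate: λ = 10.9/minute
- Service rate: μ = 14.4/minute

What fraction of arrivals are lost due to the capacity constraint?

ρ = λ/μ = 10.9/14.4 = 0.75694
P₀ = (1-ρ)/(1-ρ^(K+1)) = (1-0.75694)/(1-0.75694^11) = 0.2431/0.9533 = 0.2550
P_K = P₀×ρ^K = 0.25498 × 0.75694^10 = 0.25498 × 0.061747 = 0.01574
Blocking probability = 1.57%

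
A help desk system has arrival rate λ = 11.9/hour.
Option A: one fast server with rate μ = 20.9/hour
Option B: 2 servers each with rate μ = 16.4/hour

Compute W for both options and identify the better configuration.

Option A: single server μ = 20.9 (M/M/1)
  ρ_A = 11.9/20.9 = 0.5694
  W_A = 1/(μ-λ) = 1/(20.9-11.9) = 1/9.00 = 0.1111

Option B: 2 servers μ = 16.4 (M/M/2)
  ρ_B = λ/(cμ) = 11.9/(2×16.4) = 0.3628
  Offered load a = λ/μ = cρ = 11.9/16.4 = 0.7256
  P₀ = [ Σₙ₌₀^1 aⁿ/n! + a^2/(2!(1-ρ)) ]⁻¹
  Σ = a^0/0! + a^1/1! = 1.0000 + 0.7256 = 1.7256
  a^2/(2!(1-ρ)) = 0.5265/(2 × 0.6372) = 0.4131
  P₀ = 1/(1.7256 + 0.4131) = 0.4676
  Lq = P₀·a^2·ρ / (2!(1-ρ)²) = 0.4676 × 0.5265 × 0.3628 / (2 × 0.4060) = 0.1100
  Wq_B = Lq/λ = 0.10999/11.9 = 0.009243
  W_B = Wq_B + 1/μ = 0.009243 + 0.06098 = 0.07022

Since W_B = 0.07022 < W_A = 0.1111, Option B (multiple servers) has the shorter time in system.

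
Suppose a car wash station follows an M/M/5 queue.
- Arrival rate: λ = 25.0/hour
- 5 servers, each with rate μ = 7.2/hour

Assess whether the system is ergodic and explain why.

Stability requires ρ = λ/(cμ) < 1
ρ = 25.0/(5 × 7.2) = 25.0/36.00 = 0.6944
Since 0.6944 < 1, the system is STABLE.
The servers are busy 69.44% of the time.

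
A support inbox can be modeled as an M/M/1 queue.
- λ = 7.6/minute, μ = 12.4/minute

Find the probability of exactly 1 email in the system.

ρ = λ/μ = 7.6/12.4 = 0.6129
P(n) = (1-ρ)ρⁿ
P(1) = (1-0.6129) × 0.6129^1
P(1) = 0.3871 × 0.6129
P(1) = 0.2373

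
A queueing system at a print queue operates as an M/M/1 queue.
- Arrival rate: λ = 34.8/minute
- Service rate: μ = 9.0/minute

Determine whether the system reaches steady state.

Stability requires ρ = λ/(cμ) < 1
ρ = 34.8/(1 × 9.0) = 34.8/9.00 = 3.8667
Since 3.8667 ≥ 1, the system is UNSTABLE.
Queue grows without bound. Need μ > λ = 34.8.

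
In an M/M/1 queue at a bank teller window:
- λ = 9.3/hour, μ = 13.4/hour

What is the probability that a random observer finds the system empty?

ρ = λ/μ = 9.3/13.4 = 0.6940
P(0) = 1 - ρ = 1 - 0.6940 = 0.3060
The server is idle 30.60% of the time.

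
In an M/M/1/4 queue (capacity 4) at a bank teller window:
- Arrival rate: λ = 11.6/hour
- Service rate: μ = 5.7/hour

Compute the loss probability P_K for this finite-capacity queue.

ρ = λ/μ = 11.6/5.7 = 2.0351
P₀ = (1-ρ)/(1-ρ^(K+1)) = (1-2.0351)/(1-2.0351^5) = -1.0351/-33.9083 = 0.03053
P_K = P₀×ρ^K = 0.030526 × 2.0351^4 = 0.030526 × 17.1531 = 0.5236
Blocking probability = 52.36%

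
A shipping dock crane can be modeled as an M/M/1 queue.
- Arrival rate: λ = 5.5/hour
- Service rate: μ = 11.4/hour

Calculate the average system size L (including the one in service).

ρ = λ/μ = 5.5/11.4 = 0.4825
For M/M/1: L = λ/(μ-λ)
L = 5.5/(11.4-5.5) = 5.5/5.90
L = 0.9322 containers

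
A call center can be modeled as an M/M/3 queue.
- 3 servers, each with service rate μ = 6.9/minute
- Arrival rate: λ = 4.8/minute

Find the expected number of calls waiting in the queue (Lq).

Traffic intensity: ρ = λ/(cμ) = 4.8/(3×6.9) = 0.2319
Since ρ = 0.2319 < 1, system is stable.
Offered load a = λ/μ = cρ = 4.8/6.9 = 0.6957
P₀ = [ Σₙ₌₀^2 aⁿ/n! + a^3/(3!(1-ρ)) ]⁻¹
Σ = a^0/0! + a^1/1! + a^2/2! = 1.0000 + 0.69565 + 0.24197 = 1.9376
a^3/(3!(1-ρ)) = 0.33665/(6 × 0.76812) = 0.07305
P₀ = 1/(1.93762 + 0.0730463) = 0.4973
Lq = P₀·a^3·ρ / (3!(1-ρ)²) = 0.4973 × 0.3366 × 0.2319 / (6 × 0.5900) = 0.01097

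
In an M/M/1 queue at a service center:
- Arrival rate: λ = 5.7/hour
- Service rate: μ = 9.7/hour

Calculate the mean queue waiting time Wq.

First, compute utilization: ρ = λ/μ = 5.7/9.7 = 0.5876
For M/M/1: Wq = λ/(μ(μ-λ))
Wq = 5.7/(9.7 × (9.7-5.7))
Wq = 5.7/(9.7 × 4.00)
Wq = 0.1469 hours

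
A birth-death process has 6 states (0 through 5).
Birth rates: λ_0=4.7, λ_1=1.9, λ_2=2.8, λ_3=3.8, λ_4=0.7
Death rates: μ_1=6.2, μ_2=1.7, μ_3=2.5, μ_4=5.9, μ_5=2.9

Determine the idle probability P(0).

Ratios P(n)/P(0) = (λ₀···λₙ₋₁)/(μ₁···μₙ):
P(1)/P(0) = (4.7)/(6.2) = 0.7581
P(2)/P(0) = (4.7×1.9)/(6.2×1.7) = 0.8472
P(3)/P(0) = (4.7×1.9×2.8)/(6.2×1.7×2.5) = 0.9489
P(4)/P(0) = (4.7×1.9×2.8×3.8)/(6.2×1.7×2.5×5.9) = 0.6112
P(5)/P(0) = (4.7×1.9×2.8×3.8×0.7)/(6.2×1.7×2.5×5.9×2.9) = 0.1475

Normalization: ∑ P(n) = 1
P(0) × (1.0000 + 0.7581 + 0.8472 + 0.9489 + 0.6112 + 0.1475) = 1
P(0) × 4.3129 = 1
P(0) = 1/4.3129 = 0.2319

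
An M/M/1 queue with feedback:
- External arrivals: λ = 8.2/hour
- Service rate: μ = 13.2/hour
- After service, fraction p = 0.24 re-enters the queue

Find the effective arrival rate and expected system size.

Effective arrival rate: λ_eff = λ/(1-p) = 8.2/(1-0.24) = 8.2/0.76 = 10.78947
ρ = λ_eff/μ = 10.78947/13.2 = 0.817384
L = ρ/(1-ρ) = 0.817384/(1-0.817384) = 4.4760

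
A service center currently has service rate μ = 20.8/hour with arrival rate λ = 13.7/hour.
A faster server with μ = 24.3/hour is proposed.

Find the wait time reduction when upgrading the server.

System 1: ρ₁ = 13.7/20.8 = 0.6587, W₁ = 1/(20.8-13.7) = 0.14085
System 2: ρ₂ = 13.7/24.3 = 0.5638, W₂ = 1/(24.3-13.7) = 0.094340
Improvement: (W₁-W₂)/W₁ = (0.14085-0.094340)/0.14085 = 33.02%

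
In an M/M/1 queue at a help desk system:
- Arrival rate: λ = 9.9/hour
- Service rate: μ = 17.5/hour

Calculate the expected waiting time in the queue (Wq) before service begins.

First, compute utilization: ρ = λ/μ = 9.9/17.5 = 0.5657
For M/M/1: Wq = λ/(μ(μ-λ))
Wq = 9.9/(17.5 × (17.5-9.9))
Wq = 9.9/(17.5 × 7.60)
Wq = 0.07444 hours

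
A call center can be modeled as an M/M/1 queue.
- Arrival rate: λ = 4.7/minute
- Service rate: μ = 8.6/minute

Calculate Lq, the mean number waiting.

ρ = λ/μ = 4.7/8.6 = 0.5465
For M/M/1: Lq = λ²/(μ(μ-λ))
Lq = 22.09/(8.6 × 3.90)
Lq = 0.6586 calls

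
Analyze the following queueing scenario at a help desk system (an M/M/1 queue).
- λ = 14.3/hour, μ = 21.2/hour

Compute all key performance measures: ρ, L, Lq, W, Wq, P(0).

Step 1: ρ = λ/μ = 14.3/21.2 = 0.6745
Step 2: L = λ/(μ-λ) = 14.3/6.90 = 2.0725
Step 3: Lq = λ²/(μ(μ-λ)) = 204.49/(21.2×6.90) = 1.3979
Step 4: W = 1/(μ-λ) = 1/6.90 = 0.14493
Step 5: Wq = λ/(μ(μ-λ)) = 14.3/(21.2×6.90) = 0.09776
Step 6: P(0) = 1-ρ = 0.3255
Verify: L = λW = 14.3×0.14493 = 2.0725 ✔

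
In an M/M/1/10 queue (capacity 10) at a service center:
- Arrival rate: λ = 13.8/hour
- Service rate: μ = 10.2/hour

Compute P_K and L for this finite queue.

ρ = λ/μ = 13.8/10.2 = 1.35294
P₀ = (1-ρ)/(1-ρ^(K+1)) = (1-1.35294)/(1-1.35294^11) = -0.3529/-26.8012 = 0.01317
P_K = P₀×ρ^K = 0.01317 × 1.35294^10 = 0.01317 × 20.5487 = 0.2706
Blocking probability P_10 = 0.2706 (27.06%)
L = ρ[1 - (K+1)ρ^K + Kρ^(K+1)] / [(1-ρ)(1-ρ^(K+1))]
L = 1.35294 × (1 - 11×20.5487 + 10×27.8012) / ((1 - 1.35294) × (1 - 27.8012)) = 7.5771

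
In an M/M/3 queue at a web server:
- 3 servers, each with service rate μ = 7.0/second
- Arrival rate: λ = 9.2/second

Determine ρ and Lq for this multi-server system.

Traffic intensity: ρ = λ/(cμ) = 9.2/(3×7.0) = 0.4381
Since ρ = 0.4381 < 1, system is stable.
Offered load a = λ/μ = cρ = 9.2/7.0 = 1.3143
P₀ = [ Σₙ₌₀^2 aⁿ/n! + a^3/(3!(1-ρ)) ]⁻¹
Σ = a^0/0! + a^1/1! + a^2/2! = 1.0000 + 1.3143 + 0.8637 = 3.1780
a^3/(3!(1-ρ)) = 2.2702/(6 × 0.5619) = 0.6734
P₀ = 1/(3.17796 + 0.673373) = 0.2597
Lq = P₀·a^3·ρ / (3!(1-ρ)²) = 0.25965 × 2.2702 × 0.43810 / (6 × 0.31574) = 0.1363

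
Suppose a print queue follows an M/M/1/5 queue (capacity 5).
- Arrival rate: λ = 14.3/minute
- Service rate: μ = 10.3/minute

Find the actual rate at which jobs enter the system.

ρ = λ/μ = 14.3/10.3 = 1.38835
P₀ = (1-ρ)/(1-ρ^(K+1)) = (1-1.38835)/(1-1.38835^6) = -0.38835/-6.1613 = 0.06303
P_K = P₀×ρ^K = 0.06303 × 1.38835^5 = 0.06303 × 5.1582 = 0.3251
λ_eff = λ(1-P_K) = 14.3 × (1 - 0.32512) = 14.3 × 0.67488 = 9.6508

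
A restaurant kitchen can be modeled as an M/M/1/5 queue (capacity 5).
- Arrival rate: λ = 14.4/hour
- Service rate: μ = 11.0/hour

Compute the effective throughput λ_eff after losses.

ρ = λ/μ = 14.4/11.0 = 1.3091
P₀ = (1-ρ)/(1-ρ^(K+1)) = (1-1.3091)/(1-1.3091^6) = -0.3091/-4.0331 = 0.07664
P_K = P₀×ρ^K = 0.07664 × 1.3091^5 = 0.07664 × 3.8447 = 0.2947
λ_eff = λ(1-P_K) = 14.4 × (1 - 0.29466) = 14.4 × 0.70534 = 10.1569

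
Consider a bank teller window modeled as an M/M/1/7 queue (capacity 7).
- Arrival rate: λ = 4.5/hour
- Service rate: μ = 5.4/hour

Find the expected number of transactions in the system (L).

ρ = λ/μ = 4.5/5.4 = 0.83333
P₀ = (1-ρ)/(1-ρ^(K+1)) = (1-0.83333)/(1-0.83333^8) = 0.1667/0.7674 = 0.2172
P_K = P₀×ρ^K = 0.21718 × 0.83333^7 = 0.21718 × 0.27907 = 0.06061
L = ρ[1 - (K+1)ρ^K + Kρ^(K+1)] / [(1-ρ)(1-ρ^(K+1))]
L = 0.83333 × (1 - 8×0.279074 + 7×0.232561) / ((1 - 0.83333) × (1 - 0.232561)) = 2.5756 transactions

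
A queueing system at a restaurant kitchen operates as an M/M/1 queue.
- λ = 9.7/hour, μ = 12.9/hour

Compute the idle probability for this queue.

ρ = λ/μ = 9.7/12.9 = 0.7519
P(0) = 1 - ρ = 1 - 0.7519 = 0.2481
The server is idle 24.81% of the time.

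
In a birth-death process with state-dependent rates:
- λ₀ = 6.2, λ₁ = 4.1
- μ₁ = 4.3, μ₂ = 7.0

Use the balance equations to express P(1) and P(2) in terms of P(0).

Balance equations:
State 0: λ₀P₀ = μ₁P₁ → P₁ = (λ₀/μ₁)P₀ = (6.2/4.3)P₀ = 1.4419P₀
State 1: P₂ = (λ₀λ₁)/(μ₁μ₂)P₀ = (6.2×4.1)/(4.3×7.0)P₀ = 0.8445P₀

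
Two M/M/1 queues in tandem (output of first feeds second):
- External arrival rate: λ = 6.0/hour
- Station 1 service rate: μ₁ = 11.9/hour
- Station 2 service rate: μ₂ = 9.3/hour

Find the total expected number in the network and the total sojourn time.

By Jackson's theorem, each station behaves as independent M/M/1.
Station 1: ρ₁ = 6.0/11.9 = 0.5042, L₁ = ρ₁/(1-ρ₁) = λ/(μ₁-λ) = 6.0/5.90 = 1.0169
Station 2: ρ₂ = 6.0/9.3 = 0.6452, L₂ = ρ₂/(1-ρ₂) = λ/(μ₂-λ) = 6.0/3.30 = 1.8182
Total: L = L₁ + L₂ = 1.0169 + 1.8182 = 2.8351
W = L/λ = 2.8351/6.0 = 0.4725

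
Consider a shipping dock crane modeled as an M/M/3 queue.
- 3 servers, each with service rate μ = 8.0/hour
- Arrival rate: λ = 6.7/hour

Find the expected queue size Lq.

Traffic intensity: ρ = λ/(cμ) = 6.7/(3×8.0) = 0.2792
Since ρ = 0.2792 < 1, system is stable.
Offered load a = λ/μ = cρ = 6.7/8.0 = 0.8375
P₀ = [ Σₙ₌₀^2 aⁿ/n! + a^3/(3!(1-ρ)) ]⁻¹
Σ = a^0/0! + a^1/1! + a^2/2! = 1.0000 + 0.8375 + 0.3507 = 2.1882
a^3/(3!(1-ρ)) = 0.5874/(6 × 0.7208) = 0.1358
P₀ = 1/(2.1882 + 0.1358) = 0.4303
Lq = P₀·a^3·ρ / (3!(1-ρ)²) = 0.43029 × 0.58743 × 0.27917 / (6 × 0.51960) = 0.02263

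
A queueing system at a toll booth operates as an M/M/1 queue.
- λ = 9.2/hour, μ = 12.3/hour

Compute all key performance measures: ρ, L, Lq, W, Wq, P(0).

Step 1: ρ = λ/μ = 9.2/12.3 = 0.7480
Step 2: L = λ/(μ-λ) = 9.2/3.10 = 2.9677
Step 3: Lq = λ²/(μ(μ-λ)) = 84.64/(12.3×3.10) = 2.2198
Step 4: W = 1/(μ-λ) = 1/3.10 = 0.32258
Step 5: Wq = λ/(μ(μ-λ)) = 9.2/(12.3×3.10) = 0.2413
Step 6: P(0) = 1-ρ = 0.2520
Verify: L = λW = 9.2×0.32258 = 2.9677 ✔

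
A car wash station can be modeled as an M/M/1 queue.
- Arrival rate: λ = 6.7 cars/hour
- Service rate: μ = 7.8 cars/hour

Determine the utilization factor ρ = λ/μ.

Server utilization: ρ = λ/μ
ρ = 6.7/7.8 = 0.8590
The server is busy 85.90% of the time.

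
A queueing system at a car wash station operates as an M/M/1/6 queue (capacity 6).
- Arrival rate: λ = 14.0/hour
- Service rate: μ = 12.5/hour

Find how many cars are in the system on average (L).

ρ = λ/μ = 14.0/12.5 = 1.1200
P₀ = (1-ρ)/(1-ρ^(K+1)) = (1-1.1200)/(1-1.1200^7) = -0.1200/-1.2107 = 0.09912
P_K = P₀×ρ^K = 0.09912 × 1.1200^6 = 0.09912 × 1.9738 = 0.1956
L = ρ[1 - (K+1)ρ^K + Kρ^(K+1)] / [(1-ρ)(1-ρ^(K+1))]
L = 1.1200 × (1 - 7×1.973823 + 6×2.210681) / ((1 - 1.1200) × (1 - 2.210681)) = 3.4485 cars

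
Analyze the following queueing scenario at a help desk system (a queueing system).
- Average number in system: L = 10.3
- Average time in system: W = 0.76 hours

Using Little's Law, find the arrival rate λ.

Little's Law: L = λW, so λ = L/W
λ = 10.3/0.76 = 13.5526 tickets/hour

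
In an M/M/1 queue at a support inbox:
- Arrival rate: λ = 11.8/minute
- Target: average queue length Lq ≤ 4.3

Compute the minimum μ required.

For M/M/1: Lq = λ²/(μ(μ-λ))
Need Lq ≤ 4.3, i.e. μ(μ-λ) ≥ λ²/4.3
μ² - 11.8μ - 139.24/4.3 ≥ 0  →  μ² - 11.8μ - 32.3814 ≥ 0
Quadratic formula (positive root): μ = [λ + √(λ² + 4×32.3814)]/2
Discriminant: 139.24 + 4×32.3814 = 268.7656, √268.7656 = 16.39407
μ ≥ (11.8 + 16.39407)/2 = 14.0970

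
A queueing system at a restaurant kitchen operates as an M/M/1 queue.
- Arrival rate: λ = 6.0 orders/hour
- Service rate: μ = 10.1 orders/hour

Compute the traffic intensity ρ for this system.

Server utilization: ρ = λ/μ
ρ = 6.0/10.1 = 0.5941
The server is busy 59.41% of the time.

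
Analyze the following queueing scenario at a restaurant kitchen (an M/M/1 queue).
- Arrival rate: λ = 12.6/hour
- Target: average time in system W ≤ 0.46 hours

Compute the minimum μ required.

For M/M/1: W = 1/(μ-λ)
Need W ≤ 0.46, so 1/(μ-λ) ≤ 0.46
μ - λ ≥ 1/0.46 = 2.1739
μ ≥ 12.6 + 2.1739 = 14.7739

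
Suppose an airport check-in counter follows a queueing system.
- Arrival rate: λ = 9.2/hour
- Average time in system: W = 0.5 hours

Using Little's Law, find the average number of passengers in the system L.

Little's Law: L = λW
L = 9.2 × 0.5 = 4.6000 passengers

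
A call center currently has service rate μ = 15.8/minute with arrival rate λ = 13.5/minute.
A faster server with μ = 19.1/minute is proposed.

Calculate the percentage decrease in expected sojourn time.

System 1: ρ₁ = 13.5/15.8 = 0.8544, W₁ = 1/(15.8-13.5) = 0.43478
System 2: ρ₂ = 13.5/19.1 = 0.7068, W₂ = 1/(19.1-13.5) = 0.17857
Improvement: (W₁-W₂)/W₁ = (0.43478-0.17857)/0.43478 = 58.93%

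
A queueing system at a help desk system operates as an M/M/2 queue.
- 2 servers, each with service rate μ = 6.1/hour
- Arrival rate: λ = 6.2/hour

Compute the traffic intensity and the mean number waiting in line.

Traffic intensity: ρ = λ/(cμ) = 6.2/(2×6.1) = 0.5082
Since ρ = 0.5082 < 1, system is stable.
Offered load a = λ/μ = cρ = 6.2/6.1 = 1.0164
P₀ = [ Σₙ₌₀^1 aⁿ/n! + a^2/(2!(1-ρ)) ]⁻¹
Σ = a^0/0! + a^1/1! = 1.0000 + 1.0164 = 2.0164
a^2/(2!(1-ρ)) = 1.0331/(2 × 0.4918) = 1.0503
P₀ = 1/(2.0164 + 1.0503) = 0.3261
Lq = P₀·a^2·ρ / (2!(1-ρ)²) = 0.3261 × 1.0331 × 0.5082 / (2 × 0.2419) = 0.3539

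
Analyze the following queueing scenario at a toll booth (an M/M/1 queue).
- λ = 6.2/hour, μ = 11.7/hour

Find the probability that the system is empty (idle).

ρ = λ/μ = 6.2/11.7 = 0.5299
P(0) = 1 - ρ = 1 - 0.5299 = 0.4701
The server is idle 47.01% of the time.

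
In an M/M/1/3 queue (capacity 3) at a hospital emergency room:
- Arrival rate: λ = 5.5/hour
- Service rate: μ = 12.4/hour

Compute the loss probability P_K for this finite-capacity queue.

ρ = λ/μ = 5.5/12.4 = 0.443548
P₀ = (1-ρ)/(1-ρ^(K+1)) = (1-0.443548)/(1-0.443548^4) = 0.5565/0.9613 = 0.5789
P_K = P₀×ρ^K = 0.5789 × 0.443548^3 = 0.5789 × 0.08726 = 0.05051
Blocking probability = 5.05%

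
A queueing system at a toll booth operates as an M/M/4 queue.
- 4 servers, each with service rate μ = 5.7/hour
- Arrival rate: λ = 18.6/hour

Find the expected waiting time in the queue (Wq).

Traffic intensity: ρ = λ/(cμ) = 18.6/(4×5.7) = 0.8158
Since ρ = 0.8158 < 1, system is stable.
Offered load a = λ/μ = cρ = 18.6/5.7 = 3.2632
P₀ = [ Σₙ₌₀^3 aⁿ/n! + a^4/(4!(1-ρ)) ]⁻¹
Σ = a^0/0! + a^1/1! + a^2/2! + a^3/3! = 1.0000 + 3.2632 + 5.3241 + 5.7911 = 15.3784
a^4/(4!(1-ρ)) = 113.3842/(24 × 0.184211) = 25.6464
P₀ = 1/(15.3784 + 25.6464) = 0.02438
Lq = P₀·a^4·ρ / (4!(1-ρ)²) = 0.024376 × 113.3842 × 0.81579 / (24 × 0.033934) = 2.7685
Wq = Lq/λ = 2.7685/18.6 = 0.1488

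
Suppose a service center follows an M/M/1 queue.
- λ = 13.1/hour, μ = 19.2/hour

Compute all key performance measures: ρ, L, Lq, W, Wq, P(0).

Step 1: ρ = λ/μ = 13.1/19.2 = 0.6823
Step 2: L = λ/(μ-λ) = 13.1/6.10 = 2.1475
Step 3: Lq = λ²/(μ(μ-λ)) = 171.61/(19.2×6.10) = 1.4652
Step 4: W = 1/(μ-λ) = 1/6.10 = 0.16393
Step 5: Wq = λ/(μ(μ-λ)) = 13.1/(19.2×6.10) = 0.1119
Step 6: P(0) = 1-ρ = 0.3177
Verify: L = λW = 13.1×0.16393 = 2.1475 ✔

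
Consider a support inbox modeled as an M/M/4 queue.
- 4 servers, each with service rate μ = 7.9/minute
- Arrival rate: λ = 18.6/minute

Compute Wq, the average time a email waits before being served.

Traffic intensity: ρ = λ/(cμ) = 18.6/(4×7.9) = 0.5886
Since ρ = 0.5886 < 1, system is stable.
Offered load a = λ/μ = cρ = 18.6/7.9 = 2.3544
P₀ = [ Σₙ₌₀^3 aⁿ/n! + a^4/(4!(1-ρ)) ]⁻¹
Σ = a^0/0! + a^1/1! + a^2/2! + a^3/3! = 1.0000 + 2.3544 + 2.7717 + 2.1752 = 8.3013
a^4/(4!(1-ρ)) = 30.7286/(24 × 0.41139) = 3.1123
P₀ = 1/(8.3013 + 3.1123) = 0.08761
Lq = P₀·a^4·ρ / (4!(1-ρ)²) = 0.0876148 × 30.7286 × 0.588608 / (24 × 0.169244) = 0.3901
Wq = Lq/λ = 0.39014/18.6 = 0.02098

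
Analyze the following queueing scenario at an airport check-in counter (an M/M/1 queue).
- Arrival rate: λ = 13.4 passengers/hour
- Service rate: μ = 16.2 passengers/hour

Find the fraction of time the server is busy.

Server utilization: ρ = λ/μ
ρ = 13.4/16.2 = 0.8272
The server is busy 82.72% of the time.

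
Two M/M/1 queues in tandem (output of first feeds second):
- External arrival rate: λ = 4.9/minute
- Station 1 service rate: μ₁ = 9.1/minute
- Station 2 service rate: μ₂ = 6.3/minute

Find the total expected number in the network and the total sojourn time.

By Jackson's theorem, each station behaves as independent M/M/1.
Station 1: ρ₁ = 4.9/9.1 = 0.5385, L₁ = ρ₁/(1-ρ₁) = λ/(μ₁-λ) = 4.9/4.20 = 1.1667
Station 2: ρ₂ = 4.9/6.3 = 0.7778, L₂ = ρ₂/(1-ρ₂) = λ/(μ₂-λ) = 4.9/1.40 = 3.5000
Total: L = L₁ + L₂ = 1.1667 + 3.5000 = 4.6667
W = L/λ = 4.6667/4.9 = 0.9524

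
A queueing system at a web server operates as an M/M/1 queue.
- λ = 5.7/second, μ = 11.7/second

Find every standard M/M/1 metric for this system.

Step 1: ρ = λ/μ = 5.7/11.7 = 0.4872
Step 2: L = λ/(μ-λ) = 5.7/6.00 = 0.9500
Step 3: Lq = λ²/(μ(μ-λ)) = 32.49/(11.7×6.00) = 0.4628
Step 4: W = 1/(μ-λ) = 1/6.00 = 0.16667
Step 5: Wq = λ/(μ(μ-λ)) = 5.7/(11.7×6.00) = 0.08120
Step 6: P(0) = 1-ρ = 0.5128
Verify: L = λW = 5.7×0.16667 = 0.9500 ✔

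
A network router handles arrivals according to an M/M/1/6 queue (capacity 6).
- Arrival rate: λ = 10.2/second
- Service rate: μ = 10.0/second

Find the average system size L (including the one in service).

ρ = λ/μ = 10.2/10.0 = 1.0200
P₀ = (1-ρ)/(1-ρ^(K+1)) = (1-1.0200)/(1-1.0200^7) = -0.02000/-0.1487 = 0.1345
P_K = P₀×ρ^K = 0.1345 × 1.0200^6 = 0.1345 × 1.1262 = 0.1515
L = ρ[1 - (K+1)ρ^K + Kρ^(K+1)] / [(1-ρ)(1-ρ^(K+1))]
L = 1.0200 × (1 - 7×1.12616242 + 6×1.14868567) / ((1 - 1.0200) × (1 - 1.14868567)) = 3.0792 packets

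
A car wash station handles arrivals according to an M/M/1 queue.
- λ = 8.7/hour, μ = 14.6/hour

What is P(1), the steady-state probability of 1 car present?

ρ = λ/μ = 8.7/14.6 = 0.5959
P(n) = (1-ρ)ρⁿ
P(1) = (1-0.5959) × 0.5959^1
P(1) = 0.4041 × 0.5959
P(1) = 0.2408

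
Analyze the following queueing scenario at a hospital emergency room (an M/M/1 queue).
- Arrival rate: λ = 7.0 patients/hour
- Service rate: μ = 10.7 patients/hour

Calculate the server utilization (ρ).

Server utilization: ρ = λ/μ
ρ = 7.0/10.7 = 0.6542
The server is busy 65.42% of the time.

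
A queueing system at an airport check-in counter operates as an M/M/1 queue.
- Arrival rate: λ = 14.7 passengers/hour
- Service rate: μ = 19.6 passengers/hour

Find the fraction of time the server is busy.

Server utilization: ρ = λ/μ
ρ = 14.7/19.6 = 0.7500
The server is busy 75.00% of the time.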